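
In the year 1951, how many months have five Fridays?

4

A month has five Fridays exactly when Friday falls within its first (length − 28) days.
Jan: 31 days, starts Mon → 5 of Mon, Tue, Wed
Feb: 28 days, starts Thu → 5 of (none)
Mar: 31 days, starts Thu → 5 of Thu, Fri, Sat ✓
Apr: 30 days, starts Sun → 5 of Sun, Mon
May: 31 days, starts Tue → 5 of Tue, Wed, Thu
Jun: 30 days, starts Fri → 5 of Fri, Sat ✓
Jul: 31 days, starts Sun → 5 of Sun, Mon, Tue
Aug: 31 days, starts Wed → 5 of Wed, Thu, Fri ✓
Sep: 30 days, starts Sat → 5 of Sat, Sun
Oct: 31 days, starts Mon → 5 of Mon, Tue, Wed
Nov: 30 days, starts Thu → 5 of Thu, Fri ✓
Dec: 31 days, starts Sat → 5 of Sat, Sun, Mon
Months with five Fridays: Mar, Jun, Aug, Nov.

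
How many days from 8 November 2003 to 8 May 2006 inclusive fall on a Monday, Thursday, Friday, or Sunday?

522

8 November 2003 is a Saturday.
The range spans 913 days (inclusive of both endpoints).
913 = 7 × 130 + 3, so there are 130 full weeks plus 3 extra days.
Each full week contributes 4 days from the set (Mon, Thu, Fri, Sun): 130 × 4 = 520.
The 3 extra days are Saturday, Sunday, Monday — 2 of them qualify.
Total: 520 + 2 = 522.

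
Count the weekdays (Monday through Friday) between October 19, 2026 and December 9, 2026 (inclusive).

October 19, 2026 is a Monday.
The range spans 52 days (inclusive of both endpoints).
52 = 7 × 7 + 3, so there are 7 full weeks plus 3 extra days.
Each full week contributes 5 weekdays (Mon–Fri): 7 × 5 = 35.
The 3 extra days are Monday, Tuesday, Wednesday — 3 of them qualify.
Total: 35 + 3 = 38.

38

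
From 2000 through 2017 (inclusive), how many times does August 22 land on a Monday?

3

Day of week of August 22 in each year:
2000: Tue, 2001: Wed, 2002: Thu, 2003: Fri, 2004: Sun, 2005: Mon ✓, 2006: Tue, 2007: Wed, 2008: Fri, 2009: Sat, 2010: Sun, 2011: Mon ✓, 2012: Wed, 2013: Thu, 2014: Fri, 2015: Sat, 2016: Mon ✓, 2017: Tue
Mondays: 2005, 2011, 2016.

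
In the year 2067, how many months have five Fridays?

4

A month has five Fridays exactly when Friday falls within its first (length − 28) days.
Jan: 31 days, starts Sat → 5 of Sat, Sun, Mon
Feb: 28 days, starts Tue → 5 of (none)
Mar: 31 days, starts Tue → 5 of Tue, Wed, Thu
Apr: 30 days, starts Fri → 5 of Fri, Sat ✓
May: 31 days, starts Sun → 5 of Sun, Mon, Tue
Jun: 30 days, starts Wed → 5 of Wed, Thu
Jul: 31 days, starts Fri → 5 of Fri, Sat, Sun ✓
Aug: 31 days, starts Mon → 5 of Mon, Tue, Wed
Sep: 30 days, starts Thu → 5 of Thu, Fri ✓
Oct: 31 days, starts Sat → 5 of Sat, Sun, Mon
Nov: 30 days, starts Tue → 5 of Tue, Wed
Dec: 31 days, starts Thu → 5 of Thu, Fri, Sat ✓
Months with five Fridays: Apr, Jul, Sep, Dec.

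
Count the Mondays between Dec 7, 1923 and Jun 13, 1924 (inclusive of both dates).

27

Dec 7, 1923 is a Friday.
That's 190 days from start to end, counting both.
190 = 7 × 27 + 1, so there are 27 full weeks plus 1 extra day.
Each full week contributes one Monday: 27 so far.
The 1 extra day is Fri — none qualify.
Total: 27 + 0 = 27.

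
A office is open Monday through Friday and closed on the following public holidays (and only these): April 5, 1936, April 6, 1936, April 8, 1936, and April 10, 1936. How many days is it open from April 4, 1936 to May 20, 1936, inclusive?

30

April 4, 1936 is a Saturday.
From April 4, 1936 to May 20, 1936 is 47 days inclusive.
47 = 7 × 6 + 5, so there are 6 full weeks plus 5 extra days.
Each full week contributes 5 weekdays (Mon–Fri): 6 × 5 = 30.
The 5 extra days are Sat, Sun, Mon, Tue, Wed — 3 of them qualify.
Total: 30 + 3 = 33.
Holidays: April 5, 1936 (Sun); April 6, 1936 (Mon); April 8, 1936 (Wed); April 10, 1936 (Fri).
3 of the 4 holidays fall on weekdays; the rest are weekends and were already excluded.
Business days: 33 − 3 = 30.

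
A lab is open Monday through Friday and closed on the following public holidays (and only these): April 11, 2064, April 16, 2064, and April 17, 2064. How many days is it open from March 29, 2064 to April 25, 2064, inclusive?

March 29, 2064 is a Saturday.
From March 29, 2064 to April 25, 2064 is 28 days inclusive.
28 = 7 × 4, so the span is exactly 4 full weeks.
Each full week contributes 5 weekdays (Mon–Fri): 4 × 5 = 20.
Total: 20.
Holidays: April 11, 2064 (Fri); April 16, 2064 (Wed); April 17, 2064 (Thu).
All 3 holidays fall on weekdays, so subtract 3.
Business days: 20 − 3 = 17.

17 working days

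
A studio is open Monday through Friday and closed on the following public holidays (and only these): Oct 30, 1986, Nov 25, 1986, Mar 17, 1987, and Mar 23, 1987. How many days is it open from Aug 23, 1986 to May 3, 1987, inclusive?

176 working days

Aug 23, 1986 is a Saturday.
From Aug 23, 1986 to May 3, 1987 is 254 days inclusive.
254 = 7 × 36 + 2, so there are 36 full weeks plus 2 extra days.
Each full week contributes 5 weekdays (Mon–Fri): 36 × 5 = 180.
The 2 extra days are Sat, Sun — none qualify.
Total: 180 + 0 = 180.
Holidays: Oct 30, 1986 (Thu); Nov 25, 1986 (Tue); Mar 17, 1987 (Tue); Mar 23, 1987 (Mon).
All 4 holidays fall on weekdays, so subtract 4.
Business days: 180 − 4 = 176.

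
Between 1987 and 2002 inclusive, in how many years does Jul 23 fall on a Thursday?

3

Day of week of July 23 in each year:
1987: Thu ✓, 1988: Sat, 1989: Sun, 1990: Mon, 1991: Tue, 1992: Thu ✓, 1993: Fri, 1994: Sat, 1995: Sun, 1996: Tue, 1997: Wed, 1998: Thu ✓, 1999: Fri, 2000: Sun, 2001: Mon, 2002: Tue
Thursdays: 1987, 1992, 1998.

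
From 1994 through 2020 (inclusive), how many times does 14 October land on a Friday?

4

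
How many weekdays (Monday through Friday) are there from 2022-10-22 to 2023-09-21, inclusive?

239

2022-10-22 is a Saturday.
The range spans 335 days (inclusive of both endpoints).
335 = 7 × 47 + 6, so there are 47 full weeks plus 6 extra days.
Each full week contributes 5 weekdays (Mon–Fri): 47 × 5 = 235.
The 6 extra days are Saturday, Sunday, Monday, Tuesday, Wednesday, Thursday — 4 of them qualify.
Total: 235 + 4 = 239.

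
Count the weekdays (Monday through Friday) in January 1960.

21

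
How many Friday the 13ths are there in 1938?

1

The 13th falls on a Friday when the month's 13th has weekday Fri.
Jan 13 is Thu; Feb 13 is Sun; Mar 13 is Sun; Apr 13 is Wed; May 13 is Fri ✓; Jun 13 is Mon; Jul 13 is Wed; Aug 13 is Sat; Sep 13 is Tue; Oct 13 is Thu; Nov 13 is Sun; Dec 13 is Tue.
Friday the 13ths: May.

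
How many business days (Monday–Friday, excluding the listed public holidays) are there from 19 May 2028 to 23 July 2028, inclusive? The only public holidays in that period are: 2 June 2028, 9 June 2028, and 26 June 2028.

43 business days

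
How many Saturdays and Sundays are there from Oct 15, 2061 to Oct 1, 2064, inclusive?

Oct 15, 2061 is a Saturday.
That's 1083 days from start to end, counting both.
1083 = 7 × 154 + 5, so there are 154 full weeks plus 5 extra days.
Each full week contributes 2 weekend days (Sat, Sun): 154 × 2 = 308.
The 5 extra days are Saturday, Sunday, Monday, Tuesday, Wednesday — 2 of them qualify.
Total: 308 + 2 = 310.

310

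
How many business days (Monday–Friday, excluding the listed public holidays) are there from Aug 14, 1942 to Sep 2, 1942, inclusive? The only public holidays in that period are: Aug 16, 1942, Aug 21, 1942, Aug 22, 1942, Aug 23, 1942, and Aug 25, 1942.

Aug 14, 1942 is a Friday.
That's 20 days from start to end, counting both.
20 = 7 × 2 + 6, so there are 2 full weeks plus 6 extra days.
Each full week contributes 5 weekdays (Mon–Fri): 2 × 5 = 10.
The 6 extra days are Fri, Sat, Sun, Mon, Tue, Wed — 4 of them qualify.
Total: 10 + 4 = 14.
Holidays: Aug 16, 1942 (Sun); Aug 21, 1942 (Fri); Aug 22, 1942 (Sat); Aug 23, 1942 (Sun); Aug 25, 1942 (Tue).
2 of the 5 holidays fall on weekdays; the rest are weekends and were already excluded.
Business days: 14 − 2 = 12.

12 business days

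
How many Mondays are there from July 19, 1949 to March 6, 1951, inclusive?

85

July 19, 1949 is a Tuesday.
That's 596 days from start to end, counting both.
596 = 7 × 85 + 1, so there are 85 full weeks plus 1 extra day.
Each full week contributes one Monday: 85 so far.
The 1 extra day is Tue — none qualify.
Total: 85 + 0 = 85.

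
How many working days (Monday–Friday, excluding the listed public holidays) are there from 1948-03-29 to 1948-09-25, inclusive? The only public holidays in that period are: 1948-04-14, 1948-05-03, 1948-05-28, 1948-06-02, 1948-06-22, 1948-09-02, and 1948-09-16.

123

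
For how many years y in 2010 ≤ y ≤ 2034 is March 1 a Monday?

4

Day of week of March 1 in each year:
2010: Mon ✓, 2011: Tue, 2012: Thu, 2013: Fri, 2014: Sat, 2015: Sun, 2016: Tue, 2017: Wed, 2018: Thu, 2019: Fri, 2020: Sun, 2021: Mon ✓, 2022: Tue, 2023: Wed, 2024: Fri, 2025: Sat, 2026: Sun, 2027: Mon ✓, 2028: Wed, 2029: Thu, 2030: Fri, 2031: Sat, 2032: Mon ✓, 2033: Tue, 2034: Wed
Mondays: 2010, 2021, 2027, 2032.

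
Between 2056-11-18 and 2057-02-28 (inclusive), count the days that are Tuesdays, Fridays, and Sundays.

44

2056-11-18 is a Saturday.
The range spans 103 days (inclusive of both endpoints).
103 = 7 × 14 + 5, so there are 14 full weeks plus 5 extra days.
Each full week contributes 3 days from the set (Tue, Fri, Sun): 14 × 3 = 42.
The 5 extra days are Saturday, Sunday, Monday, Tuesday, Wednesday — 2 of them qualify.
Total: 42 + 2 = 44.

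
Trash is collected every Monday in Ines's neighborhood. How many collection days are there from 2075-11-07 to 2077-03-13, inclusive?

2075-11-07 is a Thursday.
From 2075-11-07 to 2077-03-13 is 493 days inclusive.
493 = 7 × 70 + 3, so there are 70 full weeks plus 3 extra days.
Each full week contributes one Monday: 70 so far.
The 3 extra days are Thursday, Friday, Saturday — none qualify.
Total: 70 + 0 = 70.

70 Mondays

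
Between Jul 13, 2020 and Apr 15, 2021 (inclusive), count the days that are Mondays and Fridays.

79

Jul 13, 2020 is a Monday.
The range spans 277 days (inclusive of both endpoints).
277 = 7 × 39 + 4, so there are 39 full weeks plus 4 extra days.
Each full week contributes 2 days from the set (Mon, Fri): 39 × 2 = 78.
The 4 extra days are Monday, Tuesday, Wednesday, Thursday — 1 of them qualifies.
Total: 78 + 1 = 79.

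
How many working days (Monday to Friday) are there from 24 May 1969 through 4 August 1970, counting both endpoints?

24 May 1969 is a Saturday.
From 24 May 1969 to 4 August 1970 is 438 days inclusive.
438 = 7 × 62 + 4, so there are 62 full weeks plus 4 extra days.
Each full week contributes 5 weekdays (Mon–Fri): 62 × 5 = 310.
The 4 extra days are Saturday, Sunday, Monday, Tuesday — 2 of them qualify.
Total: 310 + 2 = 312.

312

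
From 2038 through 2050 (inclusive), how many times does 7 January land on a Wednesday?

Day of week of January 7 in each year:
2038: Thu, 2039: Fri, 2040: Sat, 2041: Mon, 2042: Tue, 2043: Wed ✓, 2044: Thu, 2045: Sat, 2046: Sun, 2047: Mon, 2048: Tue, 2049: Thu, 2050: Fri
Wednesdays: 2043.

1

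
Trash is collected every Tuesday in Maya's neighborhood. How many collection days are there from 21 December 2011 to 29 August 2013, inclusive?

21 December 2011 is a Wednesday.
From 21 December 2011 to 29 August 2013 is 618 days inclusive.
618 = 7 × 88 + 2, so there are 88 full weeks plus 2 extra days.
Each full week contributes one Tuesday: 88 so far.
The 2 extra days are Wed, Thu — none qualify.
Total: 88 + 0 = 88.

88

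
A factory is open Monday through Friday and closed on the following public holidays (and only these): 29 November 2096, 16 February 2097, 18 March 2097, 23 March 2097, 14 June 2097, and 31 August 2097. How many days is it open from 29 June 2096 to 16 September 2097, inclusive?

314 working days

29 June 2096 is a Friday.
That's 445 days from start to end, counting both.
445 = 7 × 63 + 4, so there are 63 full weeks plus 4 extra days.
Each full week contributes 5 weekdays (Mon–Fri): 63 × 5 = 315.
The 4 extra days are Fri, Sat, Sun, Mon — 2 of them qualify.
Total: 315 + 2 = 317.
Holidays: 29 November 2096 (Thu); 16 February 2097 (Sat); 18 March 2097 (Mon); 23 March 2097 (Sat); 14 June 2097 (Fri); 31 August 2097 (Sat).
3 of the 6 holidays fall on weekdays; the rest are weekends and were already excluded.
Business days: 317 − 3 = 314.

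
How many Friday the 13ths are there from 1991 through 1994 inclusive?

6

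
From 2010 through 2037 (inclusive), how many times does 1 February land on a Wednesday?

4

Day of week of February 1 in each year:
2010: Mon, 2011: Tue, 2012: Wed ✓, 2013: Fri, 2014: Sat, 2015: Sun, 2016: Mon, 2017: Wed ✓, 2018: Thu, 2019: Fri, 2020: Sat, 2021: Mon, 2022: Tue, 2023: Wed ✓, 2024: Thu, 2025: Sat, 2026: Sun, 2027: Mon, 2028: Tue, 2029: Thu, 2030: Fri, 2031: Sat, 2032: Sun, 2033: Tue, 2034: Wed ✓, 2035: Thu, 2036: Fri, 2037: Sun
Wednesdays: 2012, 2017, 2023, 2034.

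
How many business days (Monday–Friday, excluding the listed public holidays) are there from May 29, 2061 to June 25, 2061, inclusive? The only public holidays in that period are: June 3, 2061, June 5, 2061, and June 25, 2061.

19 business days

May 29, 2061 is a Sunday.
That's 28 days from start to end, counting both.
28 = 7 × 4, so the span is exactly 4 full weeks.
Each full week contributes 5 weekdays (Mon–Fri): 4 × 5 = 20.
Holidays: June 3, 2061 (Fri); June 5, 2061 (Sun); June 25, 2061 (Sat).
1 of the 3 holidays fall on weekdays; the rest are weekends and were already excluded.
Business days: 20 − 1 = 19.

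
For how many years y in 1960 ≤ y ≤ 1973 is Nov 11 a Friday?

2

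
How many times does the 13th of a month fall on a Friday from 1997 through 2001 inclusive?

Friday-the-13ths by year:
1997: Jun
1998: Feb, Mar, Nov
1999: Aug
2000: Oct
2001: Apr, Jul

8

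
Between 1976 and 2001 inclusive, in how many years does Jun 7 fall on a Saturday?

3

Day of week of June 7 in each year:
1976: Mon, 1977: Tue, 1978: Wed, 1979: Thu, 1980: Sat ✓, 1981: Sun, 1982: Mon, 1983: Tue, 1984: Thu, 1985: Fri, 1986: Sat ✓, 1987: Sun, 1988: Tue, 1989: Wed, 1990: Thu, 1991: Fri, 1992: Sun, 1993: Mon, 1994: Tue, 1995: Wed, 1996: Fri, 1997: Sat ✓, 1998: Sun, 1999: Mon, 2000: Wed, 2001: Thu
Saturdays: 1980, 1986, 1997.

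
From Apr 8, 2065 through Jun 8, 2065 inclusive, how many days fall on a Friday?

9 Fridays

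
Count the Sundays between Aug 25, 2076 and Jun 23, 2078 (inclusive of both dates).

Aug 25, 2076 is a Tuesday.
That's 668 days from start to end, counting both.
668 = 7 × 95 + 3, so there are 95 full weeks plus 3 extra days.
Each full week contributes one Sunday: 95 so far.
The 3 extra days are Tue, Wed, Thu — none qualify.
Total: 95 + 0 = 95.

95 Sundays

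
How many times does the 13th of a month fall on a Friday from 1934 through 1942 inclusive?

16

Friday-the-13ths by year:
1934: Apr, Jul
1935: Sep, Dec
1936: Mar, Nov
1937: Aug
1938: May
1939: Jan, Oct
1940: Sep, Dec
1941: Jun
1942: Feb, Mar, Nov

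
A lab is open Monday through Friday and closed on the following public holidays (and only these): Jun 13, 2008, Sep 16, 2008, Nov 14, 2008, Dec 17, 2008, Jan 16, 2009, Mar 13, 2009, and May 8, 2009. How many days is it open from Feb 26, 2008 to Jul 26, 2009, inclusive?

362 working days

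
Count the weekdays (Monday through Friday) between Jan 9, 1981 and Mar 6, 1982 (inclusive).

301 weekdays

Jan 9, 1981 is a Friday.
From Jan 9, 1981 to Mar 6, 1982 is 422 days inclusive.
422 = 7 × 60 + 2, so there are 60 full weeks plus 2 extra days.
Each full week contributes 5 weekdays (Mon–Fri): 60 × 5 = 300.
The 2 extra days are Fri, Sat — 1 of them qualifies.
Total: 300 + 1 = 301.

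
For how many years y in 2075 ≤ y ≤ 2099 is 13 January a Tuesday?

Day of week of January 13 in each year:
2075: Sun, 2076: Mon, 2077: Wed, 2078: Thu, 2079: Fri, 2080: Sat, 2081: Mon, 2082: Tue ✓, 2083: Wed, 2084: Thu, 2085: Sat, 2086: Sun, 2087: Mon, 2088: Tue ✓, 2089: Thu, 2090: Fri, 2091: Sat, 2092: Sun, 2093: Tue ✓, 2094: Wed, 2095: Thu, 2096: Fri, 2097: Sun, 2098: Mon, 2099: Tue ✓
Tuesdays: 2082, 2088, 2093, 2099.

4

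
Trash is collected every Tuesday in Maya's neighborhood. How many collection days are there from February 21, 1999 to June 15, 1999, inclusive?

February 21, 1999 is a Sunday.
That's 115 days from start to end, counting both.
115 = 7 × 16 + 3, so there are 16 full weeks plus 3 extra days.
Each full week contributes one Tuesday: 16 so far.
The 3 extra days are Sunday, Monday, Tuesday — 1 of them qualifies.
Total: 16 + 1 = 17.

17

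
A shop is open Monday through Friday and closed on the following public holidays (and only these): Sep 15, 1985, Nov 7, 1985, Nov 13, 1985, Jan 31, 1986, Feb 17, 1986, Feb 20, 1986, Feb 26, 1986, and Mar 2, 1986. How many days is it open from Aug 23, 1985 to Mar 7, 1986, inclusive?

Aug 23, 1985 is a Friday.
That's 197 days from start to end, counting both.
197 = 7 × 28 + 1, so there are 28 full weeks plus 1 extra day.
Each full week contributes 5 weekdays (Mon–Fri): 28 × 5 = 140.
The 1 extra day is Fri — 1 of them qualifies.
Total: 140 + 1 = 141.
Holidays: Sep 15, 1985 (Sun); Nov 7, 1985 (Thu); Nov 13, 1985 (Wed); Jan 31, 1986 (Fri); Feb 17, 1986 (Mon); Feb 20, 1986 (Thu); Feb 26, 1986 (Wed); Mar 2, 1986 (Sun).
6 of the 8 holidays fall on weekdays; the rest are weekends and were already excluded.
Business days: 141 − 6 = 135.

135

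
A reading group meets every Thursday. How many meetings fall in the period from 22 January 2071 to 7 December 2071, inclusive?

22 January 2071 is a Thursday.
The range spans 320 days (inclusive of both endpoints).
320 = 7 × 45 + 5, so there are 45 full weeks plus 5 extra days.
Each full week contributes one Thursday: 45 so far.
The 5 extra days are Thu, Fri, Sat, Sun, Mon — 1 of them qualifies.
Total: 45 + 1 = 46.

46 Thursdays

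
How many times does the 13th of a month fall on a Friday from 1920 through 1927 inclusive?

Friday-the-13ths by year:
1920: Feb, Aug
1921: May
1922: Jan, Oct
1923: Apr, Jul
1924: Jun
1925: Feb, Mar, Nov
1926: Aug
1927: May

13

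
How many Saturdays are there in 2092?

52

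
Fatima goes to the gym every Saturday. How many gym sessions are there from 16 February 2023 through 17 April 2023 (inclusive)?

9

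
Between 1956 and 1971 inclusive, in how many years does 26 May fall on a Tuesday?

Day of week of May 26 in each year:
1956: Sat, 1957: Sun, 1958: Mon, 1959: Tue ✓, 1960: Thu, 1961: Fri, 1962: Sat, 1963: Sun, 1964: Tue ✓, 1965: Wed, 1966: Thu, 1967: Fri, 1968: Sun, 1969: Mon, 1970: Tue ✓, 1971: Wed
Tuesdays: 1959, 1964, 1970.

3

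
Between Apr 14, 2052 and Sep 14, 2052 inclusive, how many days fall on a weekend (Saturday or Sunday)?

44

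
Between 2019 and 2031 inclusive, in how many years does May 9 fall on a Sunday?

2

Day of week of May 9 in each year:
2019: Thu, 2020: Sat, 2021: Sun ✓, 2022: Mon, 2023: Tue, 2024: Thu, 2025: Fri, 2026: Sat, 2027: Sun ✓, 2028: Tue, 2029: Wed, 2030: Thu, 2031: Fri
Sundays: 2021, 2027.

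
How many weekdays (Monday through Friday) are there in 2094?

2094-01-01 is a Friday.
From 2094-01-01 to 2094-12-31 is 365 days inclusive.
365 = 7 × 52 + 1, so there are 52 full weeks plus 1 extra day.
Each full week contributes 5 weekdays (Mon–Fri): 52 × 5 = 260.
The 1 extra day is Friday — 1 of them qualifies.
Total: 260 + 1 = 261.

261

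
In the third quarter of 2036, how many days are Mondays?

13

2036-07-01 is a Tuesday.
From 2036-07-01 to 2036-09-30 is 92 days inclusive.
92 = 7 × 13 + 1, so there are 13 full weeks plus 1 extra day.
Each full week contributes one Monday: 13 so far.
The 1 extra day is Tuesday — none qualify.
Total: 13 + 0 = 13.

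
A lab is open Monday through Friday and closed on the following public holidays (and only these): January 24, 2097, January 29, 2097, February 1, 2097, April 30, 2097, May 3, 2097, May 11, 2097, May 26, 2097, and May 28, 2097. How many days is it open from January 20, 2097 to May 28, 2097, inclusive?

January 20, 2097 is a Sunday.
The range spans 129 days (inclusive of both endpoints).
129 = 7 × 18 + 3, so there are 18 full weeks plus 3 extra days.
Each full week contributes 5 weekdays (Mon–Fri): 18 × 5 = 90.
The 3 extra days are Sunday, Monday, Tuesday — 2 of them qualify.
Total: 90 + 2 = 92.
Holidays: January 24, 2097 (Thu); January 29, 2097 (Tue); February 1, 2097 (Fri); April 30, 2097 (Tue); May 3, 2097 (Fri); May 11, 2097 (Sat); May 26, 2097 (Sun); May 28, 2097 (Tue).
6 of the 8 holidays fall on weekdays; the rest are weekends and were already excluded.
Business days: 92 − 6 = 86.

86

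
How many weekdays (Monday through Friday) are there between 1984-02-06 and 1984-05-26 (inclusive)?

1984-02-06 is a Monday.
That's 111 days from start to end, counting both.
111 = 7 × 15 + 6, so there are 15 full weeks plus 6 extra days.
Each full week contributes 5 weekdays (Mon–Fri): 15 × 5 = 75.
The 6 extra days are Mon, Tue, Wed, Thu, Fri, Sat — 5 of them qualify.
Total: 75 + 5 = 80.

80 weekdays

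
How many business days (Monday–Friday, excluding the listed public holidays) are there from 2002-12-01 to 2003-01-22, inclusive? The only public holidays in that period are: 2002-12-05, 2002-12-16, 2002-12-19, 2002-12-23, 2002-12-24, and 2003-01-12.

33

2002-12-01 is a Sunday.
From 2002-12-01 to 2003-01-22 is 53 days inclusive.
53 = 7 × 7 + 4, so there are 7 full weeks plus 4 extra days.
Each full week contributes 5 weekdays (Mon–Fri): 7 × 5 = 35.
The 4 extra days are Sun, Mon, Tue, Wed — 3 of them qualify.
Total: 35 + 3 = 38.
Holidays: 2002-12-05 (Thu); 2002-12-16 (Mon); 2002-12-19 (Thu); 2002-12-23 (Mon); 2002-12-24 (Tue); 2003-01-12 (Sun).
5 of the 6 holidays fall on weekdays; the rest are weekends and were already excluded.
Business days: 38 − 5 = 33.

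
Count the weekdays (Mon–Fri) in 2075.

261

January 1, 2075 is a Tuesday.
The range spans 365 days (inclusive of both endpoints).
365 = 7 × 52 + 1, so there are 52 full weeks plus 1 extra day.
Each full week contributes 5 weekdays (Mon–Fri): 52 × 5 = 260.
The 1 extra day is Tuesday — 1 of them qualifies.
Total: 260 + 1 = 261.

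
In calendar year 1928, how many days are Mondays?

53

1 January 1928 is a Sunday.
The range spans 366 days (inclusive of both endpoints).
366 = 7 × 52 + 2, so there are 52 full weeks plus 2 extra days.
Each full week contributes one Monday: 52 so far.
The 2 extra days are Sun, Mon — 1 of them qualifies.
Total: 52 + 1 = 53.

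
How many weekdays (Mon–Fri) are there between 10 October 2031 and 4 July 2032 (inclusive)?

191 weekdays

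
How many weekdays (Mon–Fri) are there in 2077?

261 weekdays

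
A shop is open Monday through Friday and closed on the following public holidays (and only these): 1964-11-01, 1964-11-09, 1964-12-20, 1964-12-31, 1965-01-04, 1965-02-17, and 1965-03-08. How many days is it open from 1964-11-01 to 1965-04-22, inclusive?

119

1964-11-01 is a Sunday.
From 1964-11-01 to 1965-04-22 is 173 days inclusive.
173 = 7 × 24 + 5, so there are 24 full weeks plus 5 extra days.
Each full week contributes 5 weekdays (Mon–Fri): 24 × 5 = 120.
The 5 extra days are Sun, Mon, Tue, Wed, Thu — 4 of them qualify.
Total: 120 + 4 = 124.
Holidays: 1964-11-01 (Sun); 1964-11-09 (Mon); 1964-12-20 (Sun); 1964-12-31 (Thu); 1965-01-04 (Mon); 1965-02-17 (Wed); 1965-03-08 (Mon).
5 of the 7 holidays fall on weekdays; the rest are weekends and were already excluded.
Business days: 124 − 5 = 119.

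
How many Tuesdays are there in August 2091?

2091-08-01 is a Wednesday.
That's 31 days from start to end, counting both.
31 = 7 × 4 + 3, so there are 4 full weeks plus 3 extra days.
Each full week contributes one Tuesday: 4 so far.
The 3 extra days are Wed, Thu, Fri — none qualify.
Total: 4 + 0 = 4.

4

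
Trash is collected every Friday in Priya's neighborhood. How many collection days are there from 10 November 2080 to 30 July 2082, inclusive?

10 November 2080 is a Sunday.
That's 628 days from start to end, counting both.
628 = 7 × 89 + 5, so there are 89 full weeks plus 5 extra days.
Each full week contributes one Friday: 89 so far.
The 5 extra days are Sun, Mon, Tue, Wed, Thu — none qualify.
Total: 89 + 0 = 89.

89 Fridays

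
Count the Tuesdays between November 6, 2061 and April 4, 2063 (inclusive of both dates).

November 6, 2061 is a Sunday.
That's 515 days from start to end, counting both.
515 = 7 × 73 + 4, so there are 73 full weeks plus 4 extra days.
Each full week contributes one Tuesday: 73 so far.
The 4 extra days are Sunday, Monday, Tuesday, Wednesday — 1 of them qualifies.
Total: 73 + 1 = 74.

74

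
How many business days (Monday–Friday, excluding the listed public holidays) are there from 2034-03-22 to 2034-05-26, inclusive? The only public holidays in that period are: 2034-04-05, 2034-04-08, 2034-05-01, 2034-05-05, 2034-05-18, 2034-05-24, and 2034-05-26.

42 business days

2034-03-22 is a Wednesday.
That's 66 days from start to end, counting both.
66 = 7 × 9 + 3, so there are 9 full weeks plus 3 extra days.
Each full week contributes 5 weekdays (Mon–Fri): 9 × 5 = 45.
The 3 extra days are Wednesday, Thursday, Friday — 3 of them qualify.
Total: 45 + 3 = 48.
Holidays: 2034-04-05 (Wed); 2034-04-08 (Sat); 2034-05-01 (Mon); 2034-05-05 (Fri); 2034-05-18 (Thu); 2034-05-24 (Wed); 2034-05-26 (Fri).
6 of the 7 holidays fall on weekdays; the rest are weekends and were already excluded.
Business days: 48 − 6 = 42.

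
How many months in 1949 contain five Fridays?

4

A month has five Fridays exactly when Friday falls within its first (length − 28) days.
Jan: 31 days, starts Sat → 5 of Sat, Sun, Mon
Feb: 28 days, starts Tue → 5 of (none)
Mar: 31 days, starts Tue → 5 of Tue, Wed, Thu
Apr: 30 days, starts Fri → 5 of Fri, Sat ✓
May: 31 days, starts Sun → 5 of Sun, Mon, Tue
Jun: 30 days, starts Wed → 5 of Wed, Thu
Jul: 31 days, starts Fri → 5 of Fri, Sat, Sun ✓
Aug: 31 days, starts Mon → 5 of Mon, Tue, Wed
Sep: 30 days, starts Thu → 5 of Thu, Fri ✓
Oct: 31 days, starts Sat → 5 of Sat, Sun, Mon
Nov: 30 days, starts Tue → 5 of Tue, Wed
Dec: 31 days, starts Thu → 5 of Thu, Fri, Sat ✓
Months with five Fridays: Apr, Jul, Sep, Dec.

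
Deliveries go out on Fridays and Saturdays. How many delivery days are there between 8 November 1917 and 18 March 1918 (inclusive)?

8 November 1917 is a Thursday.
That's 131 days from start to end, counting both.
131 = 7 × 18 + 5, so there are 18 full weeks plus 5 extra days.
Each full week contributes 2 days from the set (Fri, Sat): 18 × 2 = 36.
The 5 extra days are Thursday, Friday, Saturday, Sunday, Monday — 2 of them qualify.
Total: 36 + 2 = 38.

38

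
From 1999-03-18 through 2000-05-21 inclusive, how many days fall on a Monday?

1999-03-18 is a Thursday.
The range spans 431 days (inclusive of both endpoints).
431 = 7 × 61 + 4, so there are 61 full weeks plus 4 extra days.
Each full week contributes one Monday: 61 so far.
The 4 extra days are Thu, Fri, Sat, Sun — none qualify.
Total: 61 + 0 = 61.

61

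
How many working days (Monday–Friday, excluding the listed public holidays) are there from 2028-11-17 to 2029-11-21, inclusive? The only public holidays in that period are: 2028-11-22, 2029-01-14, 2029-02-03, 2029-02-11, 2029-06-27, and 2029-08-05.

262

2028-11-17 is a Friday.
That's 370 days from start to end, counting both.
370 = 7 × 52 + 6, so there are 52 full weeks plus 6 extra days.
Each full week contributes 5 weekdays (Mon–Fri): 52 × 5 = 260.
The 6 extra days are Friday, Saturday, Sunday, Monday, Tuesday, Wednesday — 4 of them qualify.
Total: 260 + 4 = 264.
Holidays: 2028-11-22 (Wed); 2029-01-14 (Sun); 2029-02-03 (Sat); 2029-02-11 (Sun); 2029-06-27 (Wed); 2029-08-05 (Sun).
2 of the 6 holidays fall on weekdays; the rest are weekends and were already excluded.
Business days: 264 − 2 = 262.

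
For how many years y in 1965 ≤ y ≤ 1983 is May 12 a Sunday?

Day of week of May 12 in each year:
1965: Wed, 1966: Thu, 1967: Fri, 1968: Sun ✓, 1969: Mon, 1970: Tue, 1971: Wed, 1972: Fri, 1973: Sat, 1974: Sun ✓, 1975: Mon, 1976: Wed, 1977: Thu, 1978: Fri, 1979: Sat, 1980: Mon, 1981: Tue, 1982: Wed, 1983: Thu
Sundays: 1968, 1974.

2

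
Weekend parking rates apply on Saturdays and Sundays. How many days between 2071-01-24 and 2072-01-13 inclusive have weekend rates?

2071-01-24 is a Saturday.
That's 355 days from start to end, counting both.
355 = 7 × 50 + 5, so there are 50 full weeks plus 5 extra days.
Each full week contributes 2 weekend days (Sat, Sun): 50 × 2 = 100.
The 5 extra days are Sat, Sun, Mon, Tue, Wed — 2 of them qualify.
Total: 100 + 2 = 102.

102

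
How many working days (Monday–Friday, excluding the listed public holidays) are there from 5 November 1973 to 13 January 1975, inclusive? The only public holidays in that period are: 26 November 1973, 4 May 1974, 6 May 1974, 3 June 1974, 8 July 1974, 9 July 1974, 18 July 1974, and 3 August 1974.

305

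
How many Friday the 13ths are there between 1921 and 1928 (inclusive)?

14

Friday-the-13ths by year:
1921: May
1922: Jan, Oct
1923: Apr, Jul
1924: Jun
1925: Feb, Mar, Nov
1926: Aug
1927: May
1928: Jan, Apr, Jul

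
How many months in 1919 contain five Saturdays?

A month has five Saturdays exactly when Saturday falls within its first (length − 28) days.
Jan: 31 days, starts Wed → 5 of Wed, Thu, Fri
Feb: 28 days, starts Sat → 5 of (none)
Mar: 31 days, starts Sat → 5 of Sat, Sun, Mon ✓
Apr: 30 days, starts Tue → 5 of Tue, Wed
May: 31 days, starts Thu → 5 of Thu, Fri, Sat ✓
Jun: 30 days, starts Sun → 5 of Sun, Mon
Jul: 31 days, starts Tue → 5 of Tue, Wed, Thu
Aug: 31 days, starts Fri → 5 of Fri, Sat, Sun ✓
Sep: 30 days, starts Mon → 5 of Mon, Tue
Oct: 31 days, starts Wed → 5 of Wed, Thu, Fri
Nov: 30 days, starts Sat → 5 of Sat, Sun ✓
Dec: 31 days, starts Mon → 5 of Mon, Tue, Wed
Months with five Saturdays: Mar, May, Aug, Nov.

4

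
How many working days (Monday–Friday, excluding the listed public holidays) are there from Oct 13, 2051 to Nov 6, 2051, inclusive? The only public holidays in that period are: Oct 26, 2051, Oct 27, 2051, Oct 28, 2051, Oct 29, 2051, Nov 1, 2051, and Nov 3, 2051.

13 working days

Oct 13, 2051 is a Friday.
The range spans 25 days (inclusive of both endpoints).
25 = 7 × 3 + 4, so there are 3 full weeks plus 4 extra days.
Each full week contributes 5 weekdays (Mon–Fri): 3 × 5 = 15.
The 4 extra days are Friday, Saturday, Sunday, Monday — 2 of them qualify.
Total: 15 + 2 = 17.
Holidays: Oct 26, 2051 (Thu); Oct 27, 2051 (Fri); Oct 28, 2051 (Sat); Oct 29, 2051 (Sun); Nov 1, 2051 (Wed); Nov 3, 2051 (Fri).
4 of the 6 holidays fall on weekdays; the rest are weekends and were already excluded.
Business days: 17 − 4 = 13.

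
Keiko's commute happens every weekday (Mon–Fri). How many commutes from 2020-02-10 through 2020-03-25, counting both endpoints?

33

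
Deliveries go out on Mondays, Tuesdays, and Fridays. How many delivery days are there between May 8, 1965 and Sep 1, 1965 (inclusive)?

May 8, 1965 is a Saturday.
That's 117 days from start to end, counting both.
117 = 7 × 16 + 5, so there are 16 full weeks plus 5 extra days.
Each full week contributes 3 days from the set (Mon, Tue, Fri): 16 × 3 = 48.
The 5 extra days are Sat, Sun, Mon, Tue, Wed — 2 of them qualify.
Total: 48 + 2 = 50.

50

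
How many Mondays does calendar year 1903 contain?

52

Jan 1, 1903 is a Thursday.
The range spans 365 days (inclusive of both endpoints).
365 = 7 × 52 + 1, so there are 52 full weeks plus 1 extra day.
Each full week contributes one Monday: 52 so far.
The 1 extra day is Thu — none qualify.
Total: 52 + 0 = 52.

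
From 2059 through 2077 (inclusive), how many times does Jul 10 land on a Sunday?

3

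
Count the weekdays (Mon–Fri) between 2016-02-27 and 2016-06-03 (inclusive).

2016-02-27 is a Saturday.
From 2016-02-27 to 2016-06-03 is 98 days inclusive.
98 = 7 × 14, so the span is exactly 14 full weeks.
Each full week contributes 5 weekdays (Mon–Fri): 14 × 5 = 70.
Total: 70.

70 weekdays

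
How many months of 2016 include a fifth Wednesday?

4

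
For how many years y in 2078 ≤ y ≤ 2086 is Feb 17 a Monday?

Day of week of February 17 in each year:
2078: Thu, 2079: Fri, 2080: Sat, 2081: Mon ✓, 2082: Tue, 2083: Wed, 2084: Thu, 2085: Sat, 2086: Sun
Mondays: 2081.

1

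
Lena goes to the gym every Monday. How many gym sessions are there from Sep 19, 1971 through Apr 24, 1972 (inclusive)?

32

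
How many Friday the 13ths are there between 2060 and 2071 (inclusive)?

Friday-the-13ths by year:
2060: Feb, Aug
2061: May
2062: Jan, Oct
2063: Apr, Jul
2064: Jun
2065: Feb, Mar, Nov
2066: Aug
2067: May
2068: Jan, Apr, Jul
2069: Sep, Dec
2070: Jun
2071: Feb, Mar, Nov

22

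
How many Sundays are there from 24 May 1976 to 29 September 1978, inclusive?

24 May 1976 is a Monday.
The range spans 859 days (inclusive of both endpoints).
859 = 7 × 122 + 5, so there are 122 full weeks plus 5 extra days.
Each full week contributes one Sunday: 122 so far.
The 5 extra days are Mon, Tue, Wed, Thu, Fri — none qualify.
Total: 122 + 0 = 122.

122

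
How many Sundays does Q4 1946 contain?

13

1946-10-01 is a Tuesday.
From 1946-10-01 to 1946-12-31 is 92 days inclusive.
92 = 7 × 13 + 1, so there are 13 full weeks plus 1 extra day.
Each full week contributes one Sunday: 13 so far.
The 1 extra day is Tuesday — none qualify.
Total: 13 + 0 = 13.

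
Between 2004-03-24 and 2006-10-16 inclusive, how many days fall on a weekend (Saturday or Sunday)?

2004-03-24 is a Wednesday.
The range spans 937 days (inclusive of both endpoints).
937 = 7 × 133 + 6, so there are 133 full weeks plus 6 extra days.
Each full week contributes 2 weekend days (Sat, Sun): 133 × 2 = 266.
The 6 extra days are Wed, Thu, Fri, Sat, Sun, Mon — 2 of them qualify.
Total: 266 + 2 = 268.

268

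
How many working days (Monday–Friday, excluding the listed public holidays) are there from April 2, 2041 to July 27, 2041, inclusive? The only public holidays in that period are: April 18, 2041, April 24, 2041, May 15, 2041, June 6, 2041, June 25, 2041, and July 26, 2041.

78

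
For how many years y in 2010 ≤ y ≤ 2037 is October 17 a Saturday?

4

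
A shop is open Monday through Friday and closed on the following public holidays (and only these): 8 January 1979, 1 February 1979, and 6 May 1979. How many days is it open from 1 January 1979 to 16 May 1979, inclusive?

1 January 1979 is a Monday.
The range spans 136 days (inclusive of both endpoints).
136 = 7 × 19 + 3, so there are 19 full weeks plus 3 extra days.
Each full week contributes 5 weekdays (Mon–Fri): 19 × 5 = 95.
The 3 extra days are Mon, Tue, Wed — 3 of them qualify.
Total: 95 + 3 = 98.
Holidays: 8 January 1979 (Mon); 1 February 1979 (Thu); 6 May 1979 (Sun).
2 of the 3 holidays fall on weekdays; the rest are weekends and were already excluded.
Business days: 98 − 2 = 96.

96 working days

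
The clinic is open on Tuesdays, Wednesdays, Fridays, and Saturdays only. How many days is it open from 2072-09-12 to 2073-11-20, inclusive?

248

2072-09-12 is a Monday.
That's 435 days from start to end, counting both.
435 = 7 × 62 + 1, so there are 62 full weeks plus 1 extra day.
Each full week contributes 4 days from the set (Tue, Wed, Fri, Sat): 62 × 4 = 248.
The 1 extra day is Monday — none qualify.
Total: 248 + 0 = 248.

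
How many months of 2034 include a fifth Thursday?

A month has five Thursdays exactly when Thursday falls within its first (length − 28) days.
Jan: 31 days, starts Sun → 5 of Sun, Mon, Tue
Feb: 28 days, starts Wed → 5 of (none)
Mar: 31 days, starts Wed → 5 of Wed, Thu, Fri ✓
Apr: 30 days, starts Sat → 5 of Sat, Sun
May: 31 days, starts Mon → 5 of Mon, Tue, Wed
Jun: 30 days, starts Thu → 5 of Thu, Fri ✓
Jul: 31 days, starts Sat → 5 of Sat, Sun, Mon
Aug: 31 days, starts Tue → 5 of Tue, Wed, Thu ✓
Sep: 30 days, starts Fri → 5 of Fri, Sat
Oct: 31 days, starts Sun → 5 of Sun, Mon, Tue
Nov: 30 days, starts Wed → 5 of Wed, Thu ✓
Dec: 31 days, starts Fri → 5 of Fri, Sat, Sun
Months with five Thursdays: Mar, Jun, Aug, Nov.

4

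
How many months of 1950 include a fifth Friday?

4

A month has five Fridays exactly when Friday falls within its first (length − 28) days.
Jan: 31 days, starts Sun → 5 of Sun, Mon, Tue
Feb: 28 days, starts Wed → 5 of (none)
Mar: 31 days, starts Wed → 5 of Wed, Thu, Fri ✓
Apr: 30 days, starts Sat → 5 of Sat, Sun
May: 31 days, starts Mon → 5 of Mon, Tue, Wed
Jun: 30 days, starts Thu → 5 of Thu, Fri ✓
Jul: 31 days, starts Sat → 5 of Sat, Sun, Mon
Aug: 31 days, starts Tue → 5 of Tue, Wed, Thu
Sep: 30 days, starts Fri → 5 of Fri, Sat ✓
Oct: 31 days, starts Sun → 5 of Sun, Mon, Tue
Nov: 30 days, starts Wed → 5 of Wed, Thu
Dec: 31 days, starts Fri → 5 of Fri, Sat, Sun ✓
Months with five Fridays: Mar, Jun, Sep, Dec.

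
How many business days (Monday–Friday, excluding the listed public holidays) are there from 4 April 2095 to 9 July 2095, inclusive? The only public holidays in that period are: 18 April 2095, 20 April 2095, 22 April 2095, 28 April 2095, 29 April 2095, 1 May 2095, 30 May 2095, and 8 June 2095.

63

4 April 2095 is a Monday.
From 4 April 2095 to 9 July 2095 is 97 days inclusive.
97 = 7 × 13 + 6, so there are 13 full weeks plus 6 extra days.
Each full week contributes 5 weekdays (Mon–Fri): 13 × 5 = 65.
The 6 extra days are Monday, Tuesday, Wednesday, Thursday, Friday, Saturday — 5 of them qualify.
Total: 65 + 5 = 70.
Holidays: 18 April 2095 (Mon); 20 April 2095 (Wed); 22 April 2095 (Fri); 28 April 2095 (Thu); 29 April 2095 (Fri); 1 May 2095 (Sun); 30 May 2095 (Mon); 8 June 2095 (Wed).
7 of the 8 holidays fall on weekdays; the rest are weekends and were already excluded.
Business days: 70 − 7 = 63.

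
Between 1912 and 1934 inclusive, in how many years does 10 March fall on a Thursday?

Day of week of March 10 in each year:
1912: Sun, 1913: Mon, 1914: Tue, 1915: Wed, 1916: Fri, 1917: Sat, 1918: Sun, 1919: Mon, 1920: Wed, 1921: Thu ✓, 1922: Fri, 1923: Sat, 1924: Mon, 1925: Tue, 1926: Wed, 1927: Thu ✓, 1928: Sat, 1929: Sun, 1930: Mon, 1931: Tue, 1932: Thu ✓, 1933: Fri, 1934: Sat
Thursdays: 1921, 1927, 1932.

3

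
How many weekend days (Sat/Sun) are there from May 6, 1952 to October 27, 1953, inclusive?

154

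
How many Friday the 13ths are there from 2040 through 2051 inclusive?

Friday-the-13ths by year:
2040: Jan, Apr, Jul
2041: Sep, Dec
2042: Jun
2043: Feb, Mar, Nov
2044: May
2045: Jan, Oct
2046: Apr, Jul
2047: Sep, Dec
2048: Mar, Nov
2049: Aug
2050: May
2051: Jan, Oct

22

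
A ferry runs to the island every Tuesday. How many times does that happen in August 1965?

1 August 1965 is a Sunday.
From 1 August 1965 to 31 August 1965 is 31 days inclusive.
31 = 7 × 4 + 3, so there are 4 full weeks plus 3 extra days.
Each full week contributes one Tuesday: 4 so far.
The 3 extra days are Sun, Mon, Tue — 1 of them qualifies.
Total: 4 + 1 = 5.

5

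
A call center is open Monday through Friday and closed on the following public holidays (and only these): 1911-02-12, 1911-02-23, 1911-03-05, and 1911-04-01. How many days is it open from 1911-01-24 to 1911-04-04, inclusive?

1911-01-24 is a Tuesday.
From 1911-01-24 to 1911-04-04 is 71 days inclusive.
71 = 7 × 10 + 1, so there are 10 full weeks plus 1 extra day.
Each full week contributes 5 weekdays (Mon–Fri): 10 × 5 = 50.
The 1 extra day is Tuesday — 1 of them qualifies.
Total: 50 + 1 = 51.
Holidays: 1911-02-12 (Sun); 1911-02-23 (Thu); 1911-03-05 (Sun); 1911-04-01 (Sat).
1 of the 4 holidays fall on weekdays; the rest are weekends and were already excluded.
Business days: 51 − 1 = 50.

50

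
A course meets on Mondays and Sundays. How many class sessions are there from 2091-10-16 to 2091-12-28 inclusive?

20

2091-10-16 is a Tuesday.
That's 74 days from start to end, counting both.
74 = 7 × 10 + 4, so there are 10 full weeks plus 4 extra days.
Each full week contributes 2 days from the set (Mon, Sun): 10 × 2 = 20.
The 4 extra days are Tuesday, Wednesday, Thursday, Friday — none qualify.
Total: 20 + 0 = 20.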